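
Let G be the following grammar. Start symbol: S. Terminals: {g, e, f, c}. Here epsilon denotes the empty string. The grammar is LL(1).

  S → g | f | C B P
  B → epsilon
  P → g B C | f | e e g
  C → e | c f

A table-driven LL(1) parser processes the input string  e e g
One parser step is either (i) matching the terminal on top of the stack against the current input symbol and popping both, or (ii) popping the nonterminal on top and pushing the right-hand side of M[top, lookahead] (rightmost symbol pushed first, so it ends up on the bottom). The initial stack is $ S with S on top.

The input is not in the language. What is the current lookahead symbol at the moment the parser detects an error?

g

step 1: stack=$ S  input=e e g $  — expand S → C B P
step 2: stack=$ P B C  input=e e g $  — expand C → e
step 3: stack=$ P B e  input=e e g $  — match e
step 4: stack=$ P B  input=e g $  — expand B → epsilon
step 5: stack=$ P  input=e g $  — expand P → e e g
step 6: stack=$ g e e  input=e g $  — match e
step 7: stack=$ g e  input=g $  — error: top is terminal e but lookahead is g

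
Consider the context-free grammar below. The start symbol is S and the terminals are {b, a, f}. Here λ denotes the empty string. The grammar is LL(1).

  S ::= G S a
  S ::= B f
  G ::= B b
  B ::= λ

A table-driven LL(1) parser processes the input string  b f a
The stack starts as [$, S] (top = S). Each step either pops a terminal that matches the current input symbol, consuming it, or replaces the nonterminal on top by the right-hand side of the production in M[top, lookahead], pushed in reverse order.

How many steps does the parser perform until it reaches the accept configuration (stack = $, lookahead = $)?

     Stack      Input    Action
  1  $ S        b f a $  expand S ::= G S a
  2  $ a S G    b f a $  expand G ::= B b
  3  $ a S b B  b f a $  expand B ::= λ
  4  $ a S b    b f a $  match b
  5  $ a S      f a $    expand S ::= B f
  6  $ a f B    f a $    expand B ::= λ
  7  $ a f      f a $    match f
  8  $ a        a $      match a
Accept reached after 8 steps.

8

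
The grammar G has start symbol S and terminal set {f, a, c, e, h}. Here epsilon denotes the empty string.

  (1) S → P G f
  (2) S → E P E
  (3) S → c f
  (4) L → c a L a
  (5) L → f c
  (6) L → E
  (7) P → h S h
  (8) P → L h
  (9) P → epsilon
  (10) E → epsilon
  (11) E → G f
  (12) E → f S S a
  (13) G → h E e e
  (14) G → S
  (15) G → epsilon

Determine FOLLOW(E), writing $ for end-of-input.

FIRST(S) = {epsilon, c, f, h}  (via P G f, E P E)
FIRST(G) = {epsilon, c, f, h}  (via S)
FIRST(E) = {epsilon, c, f, h}  (via G f)
FIRST(L) = {epsilon, c, f, h}  (via E)
FIRST(P) = {epsilon, c, f, h}  (via L h)
FOLLOW(S) includes $ since S is the start symbol.
FOLLOW(L): in L→c a L a, L is followed by a with FIRST {a}; in P→L h, L is followed by h with FIRST {h}. Thus FOLLOW(L) = {a, h}.
FOLLOW(G): in S→P G f, G is followed by f with FIRST {f}; in E→G f, G is followed by f with FIRST {f}. Thus FOLLOW(G) = {f}.
FOLLOW(S): in P→h S h, S is followed by h with FIRST {h}; in E→f S S a (occurrence 1), S is followed by S a with FIRST {a, c, f, h}; in E→f S S a (occurrence 2), S is followed by a with FIRST {a}; in G→S, the suffix after S is empty, so FOLLOW(S) ⊇ FOLLOW(G) = {f}. Thus FOLLOW(S) = {$, a, c, f, h}.
FOLLOW(P): in S→P G f, P is followed by G f with FIRST {c, f, h}; in S→E P E, P is followed by E with FIRST {epsilon, c, f, h}; in S→E P E, the suffix after P is nullable, so FOLLOW(P) ⊇ FOLLOW(S) = {$, a, c, f, h}. Thus FOLLOW(P) = {$, a, c, f, h}.
FOLLOW(E): in S→E P E (occurrence 1), E is followed by P E with FIRST {epsilon, c, f, h}; in S→E P E (occurrence 1), the suffix after E is nullable, so FOLLOW(E) ⊇ FOLLOW(S) = {$, a, c, f, h}; in S→E P E (occurrence 2), the suffix after E is empty, so FOLLOW(E) ⊇ FOLLOW(S) = {$, a, c, f, h}; in L→E, the suffix after E is empty, so FOLLOW(E) ⊇ FOLLOW(L) = {a, h}; in G→h E e e, E is followed by e e with FIRST {e}. Thus FOLLOW(E) = {$, a, c, e, f, h}.

{$, a, c, e, f, h}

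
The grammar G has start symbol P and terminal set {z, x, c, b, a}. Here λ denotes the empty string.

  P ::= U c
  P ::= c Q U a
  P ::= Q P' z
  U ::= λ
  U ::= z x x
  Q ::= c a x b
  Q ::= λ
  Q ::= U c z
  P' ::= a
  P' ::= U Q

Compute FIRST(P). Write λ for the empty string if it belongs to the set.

{a, c, z}

FIRST(U) = {λ, z}
FIRST(Q) = {λ, c, z}  (via U c z)
FIRST(P') = {λ, a, c, z}  (via U Q)
FIRST(P) = {a, c, z}  (via U c, Q P' z)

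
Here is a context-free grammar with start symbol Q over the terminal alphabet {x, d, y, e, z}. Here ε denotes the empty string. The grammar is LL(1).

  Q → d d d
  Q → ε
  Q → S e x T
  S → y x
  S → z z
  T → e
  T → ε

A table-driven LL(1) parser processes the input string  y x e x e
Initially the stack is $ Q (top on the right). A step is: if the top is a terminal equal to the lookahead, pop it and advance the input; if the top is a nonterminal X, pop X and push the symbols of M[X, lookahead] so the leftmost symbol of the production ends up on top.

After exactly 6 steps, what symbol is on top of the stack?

     Stack        Input        Action
  1  $ Q          y x e x e $  expand Q → S e x T
  2  $ T x e S    y x e x e $  expand S → y x
  3  $ T x e x y  y x e x e $  match y
  4  $ T x e x    x e x e $    match x
  5  $ T x e      e x e $      match e
  6  $ T x        x e $        match x
Stack after step 6: $ T (top = T).

T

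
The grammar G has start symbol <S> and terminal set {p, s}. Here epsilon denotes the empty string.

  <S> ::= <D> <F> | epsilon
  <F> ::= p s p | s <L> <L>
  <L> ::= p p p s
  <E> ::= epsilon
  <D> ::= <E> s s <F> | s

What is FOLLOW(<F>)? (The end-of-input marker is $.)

FIRST(<F>): from <F>::=p s p we get {p}; from <F>::=s <L> <L> we get {s}. So FIRST(<F>) = {p, s}.
FIRST(<L>): from <L>::=p p p s we get {p}. So FIRST(<L>) = {p}.
FIRST(<E>): from <E>::=epsilon we get {epsilon}. So FIRST(<E>) = {epsilon}.
FIRST(<D>): from <D>::=<E> s s <F> we get {s}; from <D>::=s we get {s}. So FIRST(<D>) = {s}.
FIRST(<S>): from <S>::=<D> <F> we get {s}; from <S>::=epsilon we get {epsilon}. So FIRST(<S>) = {epsilon, s}.
FOLLOW(<S>) includes $ since <S> is the start symbol.
FOLLOW(<S>): <S> appears on no right-hand side. Thus FOLLOW(<S>) = {$}.
FOLLOW(<E>): in <D>::=<E> s s <F>, <E> is followed by s s <F> with FIRST {s}. Thus FOLLOW(<E>) = {s}.
FOLLOW(<D>): in <S>::=<D> <F>, <D> is followed by <F> with FIRST {p, s}. Thus FOLLOW(<D>) = {p, s}.
FOLLOW(<F>): in <S>::=<D> <F>, the suffix after <F> is empty, so FOLLOW(<F>) ⊇ FOLLOW(<S>) = {$}; in <D>::=<E> s s <F>, the suffix after <F> is empty, so FOLLOW(<F>) ⊇ FOLLOW(<D>) = {p, s}. Thus FOLLOW(<F>) = {$, p, s}.
FOLLOW(<L>): in <F>::=s <L> <L> (occurrence 1), <L> is followed by <L> with FIRST {p}; in <F>::=s <L> <L> (occurrence 2), the suffix after <L> is empty, so FOLLOW(<L>) ⊇ FOLLOW(<F>) = {$, p, s}. Thus FOLLOW(<L>) = {$, p, s}.

{$, p, s}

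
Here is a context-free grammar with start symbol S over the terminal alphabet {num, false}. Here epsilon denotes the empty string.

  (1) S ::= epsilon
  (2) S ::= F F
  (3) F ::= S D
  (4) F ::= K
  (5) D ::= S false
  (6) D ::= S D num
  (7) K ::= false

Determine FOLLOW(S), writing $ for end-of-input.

FIRST(K): from K::=false we get {false}. So FIRST(K) = {false}.
FIRST(S): from S::=epsilon we get {epsilon}; from S::=F F we get {false}. So FIRST(S) = {epsilon, false}.
FIRST(D): from D::=S false we get {false}; from D::=S D num we get {false}. So FIRST(D) = {false}.
FIRST(F): from F::=S D we get {false}; from F::=K we get {false}. So FIRST(F) = {false}.
FOLLOW(S) includes $ since S is the start symbol.
FOLLOW(S): in F::=S D, S is followed by D with FIRST {false}; in D::=S false, S is followed by false with FIRST {false}; in D::=S D num, S is followed by D num with FIRST {false}. Thus FOLLOW(S) = {$, false}.
FOLLOW(F): in S::=F F (occurrence 1), F is followed by F with FIRST {false}; in S::=F F (occurrence 2), the suffix after F is empty, so FOLLOW(F) ⊇ FOLLOW(S) = {$, false}. Thus FOLLOW(F) = {$, false}.
FOLLOW(D): in F::=S D, the suffix after D is empty, so FOLLOW(D) ⊇ FOLLOW(F) = {$, false}; in D::=S D num, D is followed by num with FIRST {num}. Thus FOLLOW(D) = {$, false, num}.
FOLLOW(K): in F::=K, the suffix after K is empty, so FOLLOW(K) ⊇ FOLLOW(F) = {$, false}. Thus FOLLOW(K) = {$, false}.

{$, false}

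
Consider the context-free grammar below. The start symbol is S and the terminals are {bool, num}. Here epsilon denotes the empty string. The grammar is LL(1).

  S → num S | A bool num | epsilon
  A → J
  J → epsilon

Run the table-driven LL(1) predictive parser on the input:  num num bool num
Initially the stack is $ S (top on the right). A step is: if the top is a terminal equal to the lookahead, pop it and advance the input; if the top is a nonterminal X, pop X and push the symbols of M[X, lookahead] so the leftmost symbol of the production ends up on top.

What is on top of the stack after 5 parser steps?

A

step 1: stack=$ S  input=num num bool num $  — expand S → num S
step 2: stack=$ S num  input=num num bool num $  — match num
step 3: stack=$ S  input=num bool num $  — expand S → num S
step 4: stack=$ S num  input=num bool num $  — match num
step 5: stack=$ S  input=bool num $  — expand S → A bool num
Stack after step 5: $ num bool A (top = A).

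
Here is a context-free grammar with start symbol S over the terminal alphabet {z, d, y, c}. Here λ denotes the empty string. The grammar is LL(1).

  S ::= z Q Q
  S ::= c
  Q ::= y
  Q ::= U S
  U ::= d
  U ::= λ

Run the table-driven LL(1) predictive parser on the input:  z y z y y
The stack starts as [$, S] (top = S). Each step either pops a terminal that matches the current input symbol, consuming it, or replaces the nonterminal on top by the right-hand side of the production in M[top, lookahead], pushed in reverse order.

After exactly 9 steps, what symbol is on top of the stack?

step 1: stack=$ S  input=z y z y y $  — expand S ::= z Q Q
step 2: stack=$ Q Q z  input=z y z y y $  — match z
step 3: stack=$ Q Q  input=y z y y $  — expand Q ::= y
step 4: stack=$ Q y  input=y z y y $  — match y
step 5: stack=$ Q  input=z y y $  — expand Q ::= U S
step 6: stack=$ S U  input=z y y $  — expand U ::= λ
step 7: stack=$ S  input=z y y $  — expand S ::= z Q Q
step 8: stack=$ Q Q z  input=z y y $  — match z
step 9: stack=$ Q Q  input=y y $  — expand Q ::= y
Stack after step 9: $ Q y (top = y).

y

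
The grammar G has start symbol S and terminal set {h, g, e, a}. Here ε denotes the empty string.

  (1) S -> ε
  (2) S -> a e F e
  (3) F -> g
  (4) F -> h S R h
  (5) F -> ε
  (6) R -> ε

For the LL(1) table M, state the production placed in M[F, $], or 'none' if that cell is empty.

FIRST(S): from S->ε we get {ε}; from S->a e F e we get {a}. So FIRST(S) = {ε, a}.
FIRST(F): from F->g we get {g}; from F->h S R h we get {h}; from F->ε we get {ε}. So FIRST(F) = {ε, g, h}.
FIRST(R): from R->ε we get {ε}. So FIRST(R) = {ε}.
FOLLOW(S) includes $ since S is the start symbol.
FOLLOW(F): in S->a e F e, F is followed by e with FIRST {e}. Thus FOLLOW(F) = {e}.
For F -> g: FIRST(g) = {g}, so it goes in M[F, t] for t ∈ {g}.
For F -> h S R h: FIRST(h S R h) = {h}, so it goes in M[F, t] for t ∈ {h}.
For F -> ε: FIRST(ε) = {ε}, so it goes in M[F, t] for t ∈ {}; since ε ∈ FIRST, also for every t ∈ FOLLOW(F) = {e}.
None of these place a production in M[F, $].

none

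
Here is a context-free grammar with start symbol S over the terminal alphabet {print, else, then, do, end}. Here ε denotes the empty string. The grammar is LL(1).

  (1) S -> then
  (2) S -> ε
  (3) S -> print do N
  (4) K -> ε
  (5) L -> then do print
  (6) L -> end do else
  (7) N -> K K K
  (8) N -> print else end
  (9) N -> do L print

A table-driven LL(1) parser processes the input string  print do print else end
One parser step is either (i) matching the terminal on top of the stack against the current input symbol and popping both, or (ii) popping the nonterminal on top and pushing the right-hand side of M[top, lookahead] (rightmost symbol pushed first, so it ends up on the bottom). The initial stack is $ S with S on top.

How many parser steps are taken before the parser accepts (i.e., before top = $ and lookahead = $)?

step 1: stack=$ S  input=print do print else end $  — expand S -> print do N
step 2: stack=$ N do print  input=print do print else end $  — match print
step 3: stack=$ N do  input=do print else end $  — match do
step 4: stack=$ N  input=print else end $  — expand N -> print else end
step 5: stack=$ end else print  input=print else end $  — match print
step 6: stack=$ end else  input=else end $  — match else
step 7: stack=$ end  input=end $  — match end
Accept reached after 7 steps.

7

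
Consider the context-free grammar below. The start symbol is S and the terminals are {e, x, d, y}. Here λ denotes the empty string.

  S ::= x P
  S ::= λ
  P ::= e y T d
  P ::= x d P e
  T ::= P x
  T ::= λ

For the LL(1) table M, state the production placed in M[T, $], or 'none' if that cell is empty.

FIRST(S) = {λ, x}
FIRST(P) = {e, x}
FIRST(T) = {λ, e, x}  (via P x)
FOLLOW(S) includes $ since S is the start symbol.
FOLLOW(T): in P::=e y T d, T is followed by d with FIRST {d}. Thus FOLLOW(T) = {d}.
For T ::= P x: FIRST(P x) = {e, x}, so it goes in M[T, t] for t ∈ {e, x}.
For T ::= λ: FIRST(λ) = {λ}, so it goes in M[T, t] for t ∈ {}; since λ ∈ FIRST, also for every t ∈ FOLLOW(T) = {d}.
None of these place a production in M[T, $].

none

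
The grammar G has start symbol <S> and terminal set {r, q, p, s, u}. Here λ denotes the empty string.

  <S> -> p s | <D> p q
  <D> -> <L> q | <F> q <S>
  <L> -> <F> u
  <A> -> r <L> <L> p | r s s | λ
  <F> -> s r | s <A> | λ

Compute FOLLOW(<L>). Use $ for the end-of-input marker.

FIRST(<A>) = {λ, r}
FIRST(<F>) = {λ, s}
FIRST(<L>) = {s, u}  (via <F> u)
FIRST(<D>) = {q, s, u}  (via <L> q, <F> q <S>)
FIRST(<S>) = {p, q, s, u}  (via <D> p q)
FOLLOW(<S>) includes $ since <S> is the start symbol.
FOLLOW(<D>): in <S>-><D> p q, <D> is followed by p q with FIRST {p}. Thus FOLLOW(<D>) = {p}.
FOLLOW(<S>): in <D>-><F> q <S>, the suffix after <S> is empty, so FOLLOW(<S>) ⊇ FOLLOW(<D>) = {p}. Thus FOLLOW(<S>) = {$, p}.
FOLLOW(<L>): in <D>-><L> q, <L> is followed by q with FIRST {q}; in <A>->r <L> <L> p (occurrence 1), <L> is followed by <L> p with FIRST {s, u}; in <A>->r <L> <L> p (occurrence 2), <L> is followed by p with FIRST {p}. Thus FOLLOW(<L>) = {p, q, s, u}.
FOLLOW(<F>): in <D>-><F> q <S>, <F> is followed by q <S> with FIRST {q}; in <L>-><F> u, <F> is followed by u with FIRST {u}. Thus FOLLOW(<F>) = {q, u}.
FOLLOW(<A>): in <F>->s <A>, the suffix after <A> is empty, so FOLLOW(<A>) ⊇ FOLLOW(<F>) = {q, u}. Thus FOLLOW(<A>) = {q, u}.

{p, q, s, u}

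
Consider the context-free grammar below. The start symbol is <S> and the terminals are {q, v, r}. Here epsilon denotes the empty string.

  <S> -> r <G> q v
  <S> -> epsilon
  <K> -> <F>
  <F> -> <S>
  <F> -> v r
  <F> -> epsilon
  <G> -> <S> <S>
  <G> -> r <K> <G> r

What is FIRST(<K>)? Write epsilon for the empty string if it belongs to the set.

{epsilon, r, v}

FIRST(<S>) = {epsilon, r}
FIRST(<F>) = {epsilon, r, v}  (via <S>)
FIRST(<G>) = {epsilon, r}  (via <S> <S>)
FIRST(<K>) = {epsilon, r, v}  (via <F>)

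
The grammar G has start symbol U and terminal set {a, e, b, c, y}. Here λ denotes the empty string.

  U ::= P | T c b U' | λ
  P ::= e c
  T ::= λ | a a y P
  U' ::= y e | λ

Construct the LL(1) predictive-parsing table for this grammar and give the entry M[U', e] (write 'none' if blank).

FIRST(P): from P::=e c we get {e}. So FIRST(P) = {e}.
FIRST(T): from T::=λ we get {λ}; from T::=a a y P we get {a}. So FIRST(T) = {λ, a}.
FIRST(U'): from U'::=y e we get {y}; from U'::=λ we get {λ}. So FIRST(U') = {λ, y}.
FIRST(U): from U::=P we get {e}; from U::=T c b U' we get {a, c}; from U::=λ we get {λ}. So FIRST(U) = {λ, a, c, e}.
FOLLOW(U) includes $ since U is the start symbol.
FOLLOW(U): U appears on no right-hand side. Thus FOLLOW(U) = {$}.
FOLLOW(U'): in U::=T c b U', the suffix after U' is empty, so FOLLOW(U') ⊇ FOLLOW(U) = {$}. Thus FOLLOW(U') = {$}.
For U' ::= y e: FIRST(y e) = {y}, so it goes in M[U', t] for t ∈ {y}.
For U' ::= λ: FIRST(λ) = {λ}, so it goes in M[U', t] for t ∈ {}; since λ ∈ FIRST, also for every t ∈ FOLLOW(U') = {$}.
None of these place a production in M[U', e].

none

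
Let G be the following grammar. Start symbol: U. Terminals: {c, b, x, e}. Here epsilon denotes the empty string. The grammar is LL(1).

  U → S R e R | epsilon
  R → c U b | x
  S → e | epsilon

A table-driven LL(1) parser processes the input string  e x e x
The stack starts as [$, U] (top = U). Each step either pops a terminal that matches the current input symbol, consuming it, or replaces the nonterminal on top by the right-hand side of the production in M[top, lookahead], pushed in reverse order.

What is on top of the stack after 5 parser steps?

e

step 1: stack=$ U  input=e x e x $  — expand U → S R e R
step 2: stack=$ R e R S  input=e x e x $  — expand S → e
step 3: stack=$ R e R e  input=e x e x $  — match e
step 4: stack=$ R e R  input=x e x $  — expand R → x
step 5: stack=$ R e x  input=x e x $  — match x
Stack after step 5: $ R e (top = e).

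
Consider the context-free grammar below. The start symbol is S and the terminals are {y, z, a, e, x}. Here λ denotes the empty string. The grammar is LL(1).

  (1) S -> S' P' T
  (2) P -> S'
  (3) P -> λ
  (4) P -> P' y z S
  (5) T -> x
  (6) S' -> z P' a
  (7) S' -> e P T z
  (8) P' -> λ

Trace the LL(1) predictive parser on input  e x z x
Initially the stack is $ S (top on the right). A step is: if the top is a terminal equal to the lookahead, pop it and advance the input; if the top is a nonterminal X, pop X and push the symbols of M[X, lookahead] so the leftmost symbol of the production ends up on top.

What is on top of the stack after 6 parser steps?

z

step 1: stack=$ S  input=e x z x $  — expand S -> S' P' T
step 2: stack=$ T P' S'  input=e x z x $  — expand S' -> e P T z
step 3: stack=$ T P' z T P e  input=e x z x $  — match e
step 4: stack=$ T P' z T P  input=x z x $  — expand P -> λ
step 5: stack=$ T P' z T  input=x z x $  — expand T -> x
step 6: stack=$ T P' z x  input=x z x $  — match x
Stack after step 6: $ T P' z (top = z).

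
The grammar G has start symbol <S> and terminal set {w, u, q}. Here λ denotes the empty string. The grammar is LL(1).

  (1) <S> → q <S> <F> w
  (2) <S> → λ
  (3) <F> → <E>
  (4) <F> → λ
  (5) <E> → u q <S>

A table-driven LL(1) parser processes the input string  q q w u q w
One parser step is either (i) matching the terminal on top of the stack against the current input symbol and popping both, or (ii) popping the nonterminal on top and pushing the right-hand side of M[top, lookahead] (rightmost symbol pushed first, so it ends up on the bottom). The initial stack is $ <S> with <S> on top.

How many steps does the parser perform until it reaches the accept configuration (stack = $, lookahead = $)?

      Stack                Input          Action
   1  $ <S>                q q w u q w $  expand <S> → q <S> <F> w
   2  $ w <F> <S> q        q q w u q w $  match q
   3  $ w <F> <S>          q w u q w $    expand <S> → q <S> <F> w
   4  $ w <F> w <F> <S> q  q w u q w $    match q
   5  $ w <F> w <F> <S>    w u q w $      expand <S> → λ
   6  $ w <F> w <F>        w u q w $      expand <F> → λ
   7  $ w <F> w            w u q w $      match w
   8  $ w <F>              u q w $        expand <F> → <E>
   9  $ w <E>              u q w $        expand <E> → u q <S>
  10  $ w <S> q u          u q w $        match u
  11  $ w <S> q            q w $          match q
  12  $ w <S>              w $            expand <S> → λ
  13  $ w                  w $            match w
Accept reached after 13 steps.

13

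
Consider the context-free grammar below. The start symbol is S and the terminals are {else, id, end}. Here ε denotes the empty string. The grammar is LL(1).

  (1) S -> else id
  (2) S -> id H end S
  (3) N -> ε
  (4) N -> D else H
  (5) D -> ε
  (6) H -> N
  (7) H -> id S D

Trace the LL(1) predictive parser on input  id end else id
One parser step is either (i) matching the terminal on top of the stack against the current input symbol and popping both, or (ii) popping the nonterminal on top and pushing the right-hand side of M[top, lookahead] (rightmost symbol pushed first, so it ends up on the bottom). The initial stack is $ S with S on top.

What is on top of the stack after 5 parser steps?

S

     Stack         Input             Action
  1  $ S           id end else id $  expand S -> id H end S
  2  $ S end H id  id end else id $  match id
  3  $ S end H     end else id $     expand H -> N
  4  $ S end N     end else id $     expand N -> ε
  5  $ S end       end else id $     match end
Stack after step 5: $ S (top = S).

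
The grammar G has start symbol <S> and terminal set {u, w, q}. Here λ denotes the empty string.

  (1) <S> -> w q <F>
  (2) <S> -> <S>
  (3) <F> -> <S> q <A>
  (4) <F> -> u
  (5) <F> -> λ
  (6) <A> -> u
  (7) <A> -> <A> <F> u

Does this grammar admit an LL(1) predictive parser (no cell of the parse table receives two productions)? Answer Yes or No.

FIRST(<S>) = {w}
FIRST(<F>) = {λ, u, w}
FIRST(<A>) = {u}
FOLLOW(<S>) = {$, q}
FOLLOW(<F>) = {$, q, u}
FOLLOW(<A>) = {$, q, u, w}
Cell M[<A>, u] receives both <A> -> u and <A> -> <A> <F> u — the grammar is not LL(1).

No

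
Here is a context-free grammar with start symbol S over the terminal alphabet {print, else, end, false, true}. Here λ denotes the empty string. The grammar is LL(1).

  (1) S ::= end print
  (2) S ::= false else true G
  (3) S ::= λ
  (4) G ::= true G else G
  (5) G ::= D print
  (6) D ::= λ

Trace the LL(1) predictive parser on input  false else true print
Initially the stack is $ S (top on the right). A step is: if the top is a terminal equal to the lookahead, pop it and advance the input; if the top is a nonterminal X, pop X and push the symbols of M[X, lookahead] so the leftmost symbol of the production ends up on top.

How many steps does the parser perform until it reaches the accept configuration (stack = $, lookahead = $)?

7

step 1: stack=$ S  input=false else true print $  — expand S ::= false else true G
step 2: stack=$ G true else false  input=false else true print $  — match false
step 3: stack=$ G true else  input=else true print $  — match else
step 4: stack=$ G true  input=true print $  — match true
step 5: stack=$ G  input=print $  — expand G ::= D print
step 6: stack=$ print D  input=print $  — expand D ::= λ
step 7: stack=$ print  input=print $  — match print
Accept reached after 7 steps.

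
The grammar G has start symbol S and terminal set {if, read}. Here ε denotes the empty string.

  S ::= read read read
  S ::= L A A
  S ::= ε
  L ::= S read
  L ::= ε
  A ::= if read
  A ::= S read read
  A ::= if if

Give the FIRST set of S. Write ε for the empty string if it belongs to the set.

{ε, if, read}

FIRST(S) = {ε, if, read}  (via L A A)
FIRST(L) = {ε, if, read}  (via S read)
FIRST(A) = {if, read}  (via S read read)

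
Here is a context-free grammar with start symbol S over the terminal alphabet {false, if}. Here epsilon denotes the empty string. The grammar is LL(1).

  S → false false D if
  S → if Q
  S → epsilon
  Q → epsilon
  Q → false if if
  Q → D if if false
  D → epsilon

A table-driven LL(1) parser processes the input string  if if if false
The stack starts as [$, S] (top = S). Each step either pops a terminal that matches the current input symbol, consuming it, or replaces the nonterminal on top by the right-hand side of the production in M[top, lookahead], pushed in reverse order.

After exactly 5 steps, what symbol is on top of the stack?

step 1: stack=$ S  input=if if if false $  — expand S → if Q
step 2: stack=$ Q if  input=if if if false $  — match if
step 3: stack=$ Q  input=if if false $  — expand Q → D if if false
step 4: stack=$ false if if D  input=if if false $  — expand D → epsilon
step 5: stack=$ false if if  input=if if false $  — match if
Stack after step 5: $ false if (top = if).

if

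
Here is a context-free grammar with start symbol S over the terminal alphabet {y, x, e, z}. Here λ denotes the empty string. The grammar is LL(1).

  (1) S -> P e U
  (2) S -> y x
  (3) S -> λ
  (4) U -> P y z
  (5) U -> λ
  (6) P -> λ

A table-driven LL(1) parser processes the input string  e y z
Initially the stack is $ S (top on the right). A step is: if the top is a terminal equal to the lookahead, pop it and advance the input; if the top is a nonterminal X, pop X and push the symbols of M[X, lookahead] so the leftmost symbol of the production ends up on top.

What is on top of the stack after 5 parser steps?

step 1: stack=$ S  input=e y z $  — expand S -> P e U
step 2: stack=$ U e P  input=e y z $  — expand P -> λ
step 3: stack=$ U e  input=e y z $  — match e
step 4: stack=$ U  input=y z $  — expand U -> P y z
step 5: stack=$ z y P  input=y z $  — expand P -> λ
Stack after step 5: $ z y (top = y).

y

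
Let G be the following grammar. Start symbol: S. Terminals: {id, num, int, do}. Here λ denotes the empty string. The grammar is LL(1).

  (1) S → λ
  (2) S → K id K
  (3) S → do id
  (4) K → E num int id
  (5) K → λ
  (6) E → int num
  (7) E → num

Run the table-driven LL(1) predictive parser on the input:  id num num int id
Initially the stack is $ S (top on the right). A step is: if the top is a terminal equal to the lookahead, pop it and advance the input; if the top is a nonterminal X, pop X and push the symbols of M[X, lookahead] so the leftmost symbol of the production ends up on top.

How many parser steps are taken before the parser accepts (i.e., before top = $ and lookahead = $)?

9

     Stack             Input                Action
  1  $ S               id num num int id $  expand S → K id K
  2  $ K id K          id num num int id $  expand K → λ
  3  $ K id            id num num int id $  match id
  4  $ K               num num int id $     expand K → E num int id
  5  $ id int num E    num num int id $     expand E → num
  6  $ id int num num  num num int id $     match num
  7  $ id int num      num int id $         match num
  8  $ id int          int id $             match int
  9  $ id              id $                 match id
Accept reached after 9 steps.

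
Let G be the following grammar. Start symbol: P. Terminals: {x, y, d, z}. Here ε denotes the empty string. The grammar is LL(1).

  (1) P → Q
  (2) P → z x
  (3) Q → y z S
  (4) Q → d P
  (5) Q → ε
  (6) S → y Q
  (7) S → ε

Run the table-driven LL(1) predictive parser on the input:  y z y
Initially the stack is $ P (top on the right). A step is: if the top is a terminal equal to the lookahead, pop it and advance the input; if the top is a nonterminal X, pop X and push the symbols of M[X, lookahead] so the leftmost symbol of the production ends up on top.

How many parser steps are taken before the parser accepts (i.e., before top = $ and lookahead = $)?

     Stack    Input    Action
  1  $ P      y z y $  expand P → Q
  2  $ Q      y z y $  expand Q → y z S
  3  $ S z y  y z y $  match y
  4  $ S z    z y $    match z
  5  $ S      y $      expand S → y Q
  6  $ Q y    y $      match y
  7  $ Q      $        expand Q → ε
Accept reached after 7 steps.

7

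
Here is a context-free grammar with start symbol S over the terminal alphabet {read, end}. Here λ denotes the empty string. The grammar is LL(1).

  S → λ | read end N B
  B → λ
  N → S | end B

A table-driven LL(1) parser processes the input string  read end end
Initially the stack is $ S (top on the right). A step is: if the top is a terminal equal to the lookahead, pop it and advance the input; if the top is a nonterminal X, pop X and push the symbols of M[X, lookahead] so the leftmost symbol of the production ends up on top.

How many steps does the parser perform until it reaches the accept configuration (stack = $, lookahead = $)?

step 1: stack=$ S  input=read end end $  — expand S → read end N B
step 2: stack=$ B N end read  input=read end end $  — match read
step 3: stack=$ B N end  input=end end $  — match end
step 4: stack=$ B N  input=end $  — expand N → end B
step 5: stack=$ B B end  input=end $  — match end
step 6: stack=$ B B  input=$  — expand B → λ
step 7: stack=$ B  input=$  — expand B → λ
Accept reached after 7 steps.

7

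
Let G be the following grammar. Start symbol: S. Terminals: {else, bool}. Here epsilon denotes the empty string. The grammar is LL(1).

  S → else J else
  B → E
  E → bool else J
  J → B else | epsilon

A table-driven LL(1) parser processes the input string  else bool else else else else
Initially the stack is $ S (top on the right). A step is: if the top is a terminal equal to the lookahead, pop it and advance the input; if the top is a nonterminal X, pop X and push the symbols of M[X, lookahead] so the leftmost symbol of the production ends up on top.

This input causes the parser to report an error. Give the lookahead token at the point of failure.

else

      Stack                    Input                            Action
   1  $ S                      else bool else else else else $  expand S → else J else
   2  $ else J else            else bool else else else else $  match else
   3  $ else J                 bool else else else else $       expand J → B else
   4  $ else else B            bool else else else else $       expand B → E
   5  $ else else E            bool else else else else $       expand E → bool else J
   6  $ else else J else bool  bool else else else else $       match bool
   7  $ else else J else       else else else else $            match else
   8  $ else else J            else else else $                 expand J → epsilon
   9  $ else else              else else else $                 match else
  10  $ else                   else else $                      match else
  11  $                        else $                           error: stack empty but input remains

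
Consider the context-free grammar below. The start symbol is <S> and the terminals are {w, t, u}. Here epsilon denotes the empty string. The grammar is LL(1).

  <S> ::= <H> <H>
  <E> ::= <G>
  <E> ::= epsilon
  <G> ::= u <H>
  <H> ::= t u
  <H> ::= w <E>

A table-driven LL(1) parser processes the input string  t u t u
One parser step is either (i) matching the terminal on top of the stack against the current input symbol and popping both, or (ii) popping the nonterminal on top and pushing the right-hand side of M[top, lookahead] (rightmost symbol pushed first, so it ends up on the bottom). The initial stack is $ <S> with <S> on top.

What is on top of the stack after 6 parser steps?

u

step 1: stack=$ <S>  input=t u t u $  — expand <S> ::= <H> <H>
step 2: stack=$ <H> <H>  input=t u t u $  — expand <H> ::= t u
step 3: stack=$ <H> u t  input=t u t u $  — match t
step 4: stack=$ <H> u  input=u t u $  — match u
step 5: stack=$ <H>  input=t u $  — expand <H> ::= t u
step 6: stack=$ u t  input=t u $  — match t
Stack after step 6: $ u (top = u).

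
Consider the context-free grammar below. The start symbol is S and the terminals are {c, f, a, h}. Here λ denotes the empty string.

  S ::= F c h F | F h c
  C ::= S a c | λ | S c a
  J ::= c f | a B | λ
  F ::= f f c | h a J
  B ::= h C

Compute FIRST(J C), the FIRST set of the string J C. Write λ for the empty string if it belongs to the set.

{λ, a, c, f, h}

FIRST(J): from J::=c f we get {c}; from J::=a B we get {a}; from J::=λ we get {λ}. So FIRST(J) = {λ, a, c}.
FIRST(F): from F::=f f c we get {f}; from F::=h a J we get {h}. So FIRST(F) = {f, h}.
FIRST(B): from B::=h C we get {h}. So FIRST(B) = {h}.
FIRST(S): from S::=F c h F we get {f, h}; from S::=F h c we get {f, h}. So FIRST(S) = {f, h}.
FIRST(C): from C::=S a c we get {f, h}; from C::=λ we get {λ}; from C::=S c a we get {f, h}. So FIRST(C) = {λ, f, h}.
FIRST(J C): take FIRST of each symbol in turn, carrying on past any symbol whose FIRST contains λ; result {λ, a, c, f, h}.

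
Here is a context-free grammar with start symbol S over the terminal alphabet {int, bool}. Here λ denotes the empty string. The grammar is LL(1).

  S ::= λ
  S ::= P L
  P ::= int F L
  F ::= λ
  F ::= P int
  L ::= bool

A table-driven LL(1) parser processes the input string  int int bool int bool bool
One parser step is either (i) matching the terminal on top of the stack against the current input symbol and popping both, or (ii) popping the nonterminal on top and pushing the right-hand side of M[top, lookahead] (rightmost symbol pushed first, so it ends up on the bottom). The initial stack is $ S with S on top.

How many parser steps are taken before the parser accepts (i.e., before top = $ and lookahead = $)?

step 1: stack=$ S  input=int int bool int bool bool $  — expand S ::= P L
step 2: stack=$ L P  input=int int bool int bool bool $  — expand P ::= int F L
step 3: stack=$ L L F int  input=int int bool int bool bool $  — match int
step 4: stack=$ L L F  input=int bool int bool bool $  — expand F ::= P int
step 5: stack=$ L L int P  input=int bool int bool bool $  — expand P ::= int F L
step 6: stack=$ L L int L F int  input=int bool int bool bool $  — match int
step 7: stack=$ L L int L F  input=bool int bool bool $  — expand F ::= λ
step 8: stack=$ L L int L  input=bool int bool bool $  — expand L ::= bool
step 9: stack=$ L L int bool  input=bool int bool bool $  — match bool
step 10: stack=$ L L int  input=int bool bool $  — match int
step 11: stack=$ L L  input=bool bool $  — expand L ::= bool
step 12: stack=$ L bool  input=bool bool $  — match bool
step 13: stack=$ L  input=bool $  — expand L ::= bool
step 14: stack=$ bool  input=bool $  — match bool
Accept reached after 14 steps.

14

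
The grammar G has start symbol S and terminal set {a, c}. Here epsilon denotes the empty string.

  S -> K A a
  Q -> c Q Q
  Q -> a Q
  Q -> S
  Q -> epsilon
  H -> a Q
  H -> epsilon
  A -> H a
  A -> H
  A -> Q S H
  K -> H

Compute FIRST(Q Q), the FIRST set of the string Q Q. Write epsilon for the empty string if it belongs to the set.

{epsilon, a, c}

FIRST(H) = {epsilon, a}
FIRST(K) = {epsilon, a}  (via H)
FIRST(S) = {a, c}  (via K A a)
FIRST(Q) = {epsilon, a, c}  (via S)
FIRST(A) = {epsilon, a, c}  (via H a, H, Q S H)
FIRST(Q Q): take FIRST of each symbol in turn, carrying on past any symbol whose FIRST contains epsilon; result {epsilon, a, c}.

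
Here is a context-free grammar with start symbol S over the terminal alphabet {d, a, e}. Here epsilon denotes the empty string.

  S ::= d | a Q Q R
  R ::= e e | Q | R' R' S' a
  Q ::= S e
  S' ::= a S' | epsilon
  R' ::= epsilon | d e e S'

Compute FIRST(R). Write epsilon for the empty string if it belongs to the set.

FIRST(S): from S::=d we get {d}; from S::=a Q Q R we get {a}. So FIRST(S) = {a, d}.
FIRST(S'): from S'::=a S' we get {a}; from S'::=epsilon we get {epsilon}. So FIRST(S') = {epsilon, a}.
FIRST(R'): from R'::=epsilon we get {epsilon}; from R'::=d e e S' we get {d}. So FIRST(R') = {epsilon, d}.
FIRST(Q): from Q::=S e we get {a, d}. So FIRST(Q) = {a, d}.
FIRST(R): from R::=e e we get {e}; from R::=Q we get {a, d}; from R::=R' R' S' a we get {a, d}. So FIRST(R) = {a, d, e}.

{a, d, e}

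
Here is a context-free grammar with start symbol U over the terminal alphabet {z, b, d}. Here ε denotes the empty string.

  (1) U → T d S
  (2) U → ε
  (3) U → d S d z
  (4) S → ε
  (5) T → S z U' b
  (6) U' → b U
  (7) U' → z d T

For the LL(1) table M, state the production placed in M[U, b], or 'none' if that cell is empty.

U → ε

FIRST(S) = {ε}
FIRST(U') = {b, z}
FIRST(T) = {z}  (via S z U' b)
FIRST(U) = {ε, d, z}  (via T d S)
FOLLOW(U) includes $ since U is the start symbol.
FOLLOW(U'): in T→S z U' b, U' is followed by b with FIRST {b}. Thus FOLLOW(U') = {b}.
FOLLOW(U): in U'→b U, the suffix after U is empty, so FOLLOW(U) ⊇ FOLLOW(U') = {b}. Thus FOLLOW(U) = {$, b}.
For U → T d S: FIRST(T d S) = {z}, so it goes in M[U, t] for t ∈ {z}.
For U → ε: FIRST(ε) = {ε}, so it goes in M[U, t] for t ∈ {}; since ε ∈ FIRST, also for every t ∈ FOLLOW(U) = {$, b}.
For U → d S d z: FIRST(d S d z) = {d}, so it goes in M[U, t] for t ∈ {d}.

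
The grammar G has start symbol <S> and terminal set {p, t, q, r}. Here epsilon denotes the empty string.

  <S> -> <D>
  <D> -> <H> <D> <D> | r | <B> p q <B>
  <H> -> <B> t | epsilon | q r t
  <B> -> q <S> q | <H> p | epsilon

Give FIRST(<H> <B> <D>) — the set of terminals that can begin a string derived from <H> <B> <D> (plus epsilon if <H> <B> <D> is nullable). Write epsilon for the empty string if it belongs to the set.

FIRST(<S>): from <S>-><D> we get {p, q, r, t}. So FIRST(<S>) = {p, q, r, t}.
FIRST(<D>): from <D>-><H> <D> <D> we get {p, q, r, t}; from <D>->r we get {r}; from <D>-><B> p q <B> we get {p, q, t}. So FIRST(<D>) = {p, q, r, t}.
FIRST(<H>): from <H>-><B> t we get {p, q, t}; from <H>->epsilon we get {epsilon}; from <H>->q r t we get {q}. So FIRST(<H>) = {epsilon, p, q, t}.
FIRST(<B>): from <B>->q <S> q we get {q}; from <B>-><H> p we get {p, q, t}; from <B>->epsilon we get {epsilon}. So FIRST(<B>) = {epsilon, p, q, t}.
FIRST(<H> <B> <D>): take FIRST of each symbol in turn, carrying on past any symbol whose FIRST contains epsilon; result {p, q, r, t}.

{p, q, r, t}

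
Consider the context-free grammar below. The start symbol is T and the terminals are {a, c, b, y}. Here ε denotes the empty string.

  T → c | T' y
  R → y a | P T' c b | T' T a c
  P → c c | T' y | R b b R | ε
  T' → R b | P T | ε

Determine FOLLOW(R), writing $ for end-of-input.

{b, c, y}

FIRST(T): from T→c we get {c}; from T→T' y we get {c, y}. So FIRST(T) = {c, y}.
FIRST(R): from R→y a we get {y}; from R→P T' c b we get {c, y}; from R→T' T a c we get {c, y}. So FIRST(R) = {c, y}.
FIRST(P): from P→c c we get {c}; from P→T' y we get {c, y}; from P→R b b R we get {c, y}; from P→ε we get {ε}. So FIRST(P) = {ε, c, y}.
FIRST(T'): from T'→R b we get {c, y}; from T'→P T we get {c, y}; from T'→ε we get {ε}. So FIRST(T') = {ε, c, y}.
FOLLOW(T) includes $ since T is the start symbol.
FOLLOW(P): in R→P T' c b, P is followed by T' c b with FIRST {c, y}; in T'→P T, P is followed by T with FIRST {c, y}. Thus FOLLOW(P) = {c, y}.
FOLLOW(R): in P→R b b R (occurrence 1), R is followed by b b R with FIRST {b}; in P→R b b R (occurrence 2), the suffix after R is empty, so FOLLOW(R) ⊇ FOLLOW(P) = {c, y}; in T'→R b, R is followed by b with FIRST {b}. Thus FOLLOW(R) = {b, c, y}.
FOLLOW(T'): in T→T' y, T' is followed by y with FIRST {y}; in R→P T' c b, T' is followed by c b with FIRST {c}; in R→T' T a c, T' is followed by T a c with FIRST {c, y}; in P→T' y, T' is followed by y with FIRST {y}. Thus FOLLOW(T') = {c, y}.
FOLLOW(T): in R→T' T a c, T is followed by a c with FIRST {a}; in T'→P T, the suffix after T is empty, so FOLLOW(T) ⊇ FOLLOW(T') = {c, y}. Thus FOLLOW(T) = {$, a, c, y}.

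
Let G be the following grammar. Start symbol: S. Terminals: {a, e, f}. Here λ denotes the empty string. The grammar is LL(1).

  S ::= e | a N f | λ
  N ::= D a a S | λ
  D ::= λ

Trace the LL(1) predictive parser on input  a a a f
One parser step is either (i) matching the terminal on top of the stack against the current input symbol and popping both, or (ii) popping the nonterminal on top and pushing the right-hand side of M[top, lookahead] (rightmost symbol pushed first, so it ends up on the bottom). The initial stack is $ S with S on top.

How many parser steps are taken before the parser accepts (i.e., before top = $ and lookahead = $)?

8

     Stack        Input      Action
  1  $ S          a a a f $  expand S ::= a N f
  2  $ f N a      a a a f $  match a
  3  $ f N        a a f $    expand N ::= D a a S
  4  $ f S a a D  a a f $    expand D ::= λ
  5  $ f S a a    a a f $    match a
  6  $ f S a      a f $      match a
  7  $ f S        f $        expand S ::= λ
  8  $ f          f $        match f
Accept reached after 8 steps.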